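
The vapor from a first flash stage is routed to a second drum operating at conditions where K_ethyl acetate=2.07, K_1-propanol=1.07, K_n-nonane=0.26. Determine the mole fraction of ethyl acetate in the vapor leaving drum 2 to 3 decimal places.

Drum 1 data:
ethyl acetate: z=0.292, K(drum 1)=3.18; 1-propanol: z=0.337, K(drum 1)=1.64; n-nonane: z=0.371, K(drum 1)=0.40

y_ethyl acetate (drum 2) = 0.507

Drum 1:
Rachford–Rice: g(ψ₁) = Σ zᵢ(Kᵢ−1)/(1+ψ₁(Kᵢ−1)) = 0.
g(0) = ΣzᵢKᵢ − 1 = 0.630 and g(1) = 1 − Σzᵢ/Kᵢ = -0.225, so a root lies in (0, 1).
Newton–Raphson from ψ₁ = 0.43:
  ψ₁ = 0.430: g = 0.1977, g' = -0.697 → ψ₁ = 0.714
  ψ₁ = 0.714: g = 0.0079, g' = -0.686 → ψ₁ = 0.725
Converged at ψ₁ = 0.725.
Drum-1 compositions:
  ethyl acetate: x = 0.113, y = 0.360
  1-propanol: x = 0.230, y = 0.378
  n-nonane: x = 0.657, y = 0.263
Drum-2 feed = drum-1 vapor: z₂ = (0.3598, 0.3775, 0.2627).
Drum 2:
Let ψ₂ = V/F and solve Σ zᵢ(Kᵢ−1)/(1+ψ₂(Kᵢ−1)) = 0.
Feasibility: ΣzᵢKᵢ = 1.217, Σzᵢ/Kᵢ = 1.537 — both > 1, two phases present.
Newton–Raphson from ψ₂ = 0.35:
  ψ₂ = 0.350: g = 0.0436, g' = -0.482 → ψ₂ = 0.440
  ψ₂ = 0.440: g = -0.0011, g' = -0.509 → ψ₂ = 0.438
Converged at ψ₂ = 0.438.
  ethyl acetate: x = 0.245, y = 0.507
  1-propanol: x = 0.366, y = 0.392
  n-nonane: x = 0.389, y = 0.101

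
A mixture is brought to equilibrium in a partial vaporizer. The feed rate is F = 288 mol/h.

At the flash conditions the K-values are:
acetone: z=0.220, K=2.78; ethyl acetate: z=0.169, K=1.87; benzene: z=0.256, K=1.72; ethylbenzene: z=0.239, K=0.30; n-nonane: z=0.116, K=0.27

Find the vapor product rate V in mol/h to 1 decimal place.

V = 164.1 mol/h

Let ψ = V/F and solve Σ zᵢ(Kᵢ−1)/(1+ψ(Kᵢ−1)) = 0.
Check two-phase: ΣzᵢKᵢ = 1.471 > 1 and Σzᵢ/Kᵢ = 1.545 > 1, so g(0) = 0.471 > 0 and g(1) = -0.545 < 0.
Newton iteration, ψ⁰ = 0.5:
  ψ = 0.500: g = 0.0544, g' = -0.759 → ψ = 0.572
  ψ = 0.572: g = -0.0014, g' = -0.802 → ψ = 0.570
Converged at ψ = 0.570.
Then V = ψ·F = 0.5700·288 = 164.1 mol/h and L = F − V = 123.9 mol/h.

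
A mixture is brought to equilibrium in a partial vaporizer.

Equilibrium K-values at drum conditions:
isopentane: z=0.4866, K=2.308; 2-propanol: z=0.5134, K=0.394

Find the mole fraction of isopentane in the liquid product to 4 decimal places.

Let ψ = V/F and solve Σ zᵢ(Kᵢ−1)/(1+ψ(Kᵢ−1)) = 0.
Check two-phase: ΣzᵢKᵢ = 1.3254 > 1 and Σzᵢ/Kᵢ = 1.5139 > 1, so g(0) = 0.3254 > 0 and g(1) = -0.5139 < 0.
Binary case is linear: z₁(K₁−1)(1+ψ(K₂−1)) + z₂(K₂−1)(1+ψ(K₁−1)) = 0
⇒ ψ = [z₁(K₁−1)+z₂(K₂−1)] / [−(K₁−1)(K₂−1)] = 0.32535/0.79265 = 0.4105
Compositions from xᵢ = zᵢ/(1+ψ(Kᵢ−1)), yᵢ = Kᵢxᵢ:
  isopentane: x = 0.3166, y = 0.7307
  2-propanol: x = 0.6834, y = 0.2693

x_isopentane = 0.3166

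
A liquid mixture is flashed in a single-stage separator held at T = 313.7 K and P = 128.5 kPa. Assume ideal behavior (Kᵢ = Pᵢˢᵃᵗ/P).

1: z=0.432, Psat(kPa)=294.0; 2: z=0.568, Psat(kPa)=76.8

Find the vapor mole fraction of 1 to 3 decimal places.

y_1 = 0.545

Raoult's law: Kᵢ = Pᵢˢᵃᵗ/P = Pᵢˢᵃᵗ/128.5.
  K_1 = 294.0/128.5 = 2.28794, K_2 = 76.8/128.5 = 0.59767
Material balance + equilibrium reduce to Σ zᵢ(Kᵢ−1)/(1+ψ(Kᵢ−1)) = 0.
g(0) = ΣzᵢKᵢ − 1 = 0.328 and g(1) = 1 − Σzᵢ/Kᵢ = -0.139, so a root lies in (0, 1).
Newton iteration, ψ⁰ = 0.5:
  ψ = 0.500: g = 0.0524, g' = -0.409 → ψ = 0.628
  ψ = 0.628: g = 0.0018, g' = -0.384 → ψ = 0.633
Converged at ψ = 0.633.
Compositions from xᵢ = zᵢ/(1+ψ(Kᵢ−1)), yᵢ = Kᵢxᵢ:
  1: x = 0.238, y = 0.545
  2: x = 0.762, y = 0.455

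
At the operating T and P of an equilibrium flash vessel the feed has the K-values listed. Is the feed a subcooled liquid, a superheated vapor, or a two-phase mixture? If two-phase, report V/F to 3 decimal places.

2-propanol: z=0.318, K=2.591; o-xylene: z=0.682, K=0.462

ΣzᵢKᵢ = 1.139; Σzᵢ/Kᵢ = 1.599.
Both exceed 1, so a two-phase solution exists.
Let ψ = V/F and solve Σ zᵢ(Kᵢ−1)/(1+ψ(Kᵢ−1)) = 0.
Binary case is linear: z₁(K₁−1)(1+ψ(K₂−1)) + z₂(K₂−1)(1+ψ(K₁−1)) = 0
⇒ ψ = [z₁(K₁−1)+z₂(K₂−1)] / [−(K₁−1)(K₂−1)] = 0.1390/0.8560 = 0.162

two-phase, V/F = 0.162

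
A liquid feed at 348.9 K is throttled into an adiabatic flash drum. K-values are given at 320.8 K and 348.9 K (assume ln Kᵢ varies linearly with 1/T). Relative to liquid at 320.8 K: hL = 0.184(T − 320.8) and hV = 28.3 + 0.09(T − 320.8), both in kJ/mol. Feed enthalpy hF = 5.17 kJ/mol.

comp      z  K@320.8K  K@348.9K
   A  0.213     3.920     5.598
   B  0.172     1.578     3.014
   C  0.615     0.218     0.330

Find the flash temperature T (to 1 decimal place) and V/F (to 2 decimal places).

Adiabatic flash: solve Rachford–Rice at each trial T, then check hF = ψ·hV(T) + (1−ψ)·hL(T).
  T = 320.8 K: K = (3.920, 1.578, 0.218), RR gives ψ = 0.135, H_out = 3.833 kJ/mol
  T = 348.9 K: K = (5.598, 3.014, 0.330), RR gives ψ = 0.380, H_out = 14.919 kJ/mol
  T = 334.9 K: K = (4.723, 2.213, 0.271), RR gives ψ = 0.266, H_out = 9.765 kJ/mol
  T = 327.9 K: K = (4.314, 1.878, 0.244), RR gives ψ = 0.203, H_out = 6.929 kJ/mol
  T = 324.4 K: K = (4.117, 1.725, 0.231), RR gives ψ = 0.171, H_out = 5.432 kJ/mol
  T = 322.6 K: K = (4.018, 1.650, 0.224), RR gives ψ = 0.153, H_out = 4.640 kJ/mol
Linear interpolation between T = 322.6 (H_out = 4.640) and T = 324.4 (H_out = 5.432) on hF = 5.17 gives T ≈ 323.8 K, at which ψ = 0.16.

T = 323.8 K, V/F = 0.16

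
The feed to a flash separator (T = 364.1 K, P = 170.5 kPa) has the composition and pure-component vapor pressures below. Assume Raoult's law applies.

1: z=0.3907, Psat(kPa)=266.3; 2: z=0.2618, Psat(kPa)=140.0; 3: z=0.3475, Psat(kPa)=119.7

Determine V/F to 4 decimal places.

V/F = 0.4866

Raoult's law: Kᵢ = Pᵢˢᵃᵗ/P = Pᵢˢᵃᵗ/170.5.
  K_1 = 266.3/170.5 = 1.561877, K_2 = 140.0/170.5 = 0.821114, K_3 = 119.7/170.5 = 0.702053
Newton iteration, V/F⁰ = 0.5:
  V/F = 0.5000: g = -0.00171, g' = -0.1279 → V/F = 0.4866
Converged at V/F = 0.4866.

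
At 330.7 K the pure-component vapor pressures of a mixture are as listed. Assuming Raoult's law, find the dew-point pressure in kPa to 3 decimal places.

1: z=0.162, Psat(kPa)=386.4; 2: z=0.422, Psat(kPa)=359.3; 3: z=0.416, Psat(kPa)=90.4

Pdew = 161.407 kPa

At the dew point ψ → 1, so Σzᵢ/Kᵢ = 1 with Kᵢ = Pᵢˢᵃᵗ/P ⇒ 1/P = Σzᵢ/Pᵢˢᵃᵗ.
1/P = 0.162/386.4 + 0.422/359.3 + 0.416/90.4 = 0.006196 ⇒ P = 161.407 kPa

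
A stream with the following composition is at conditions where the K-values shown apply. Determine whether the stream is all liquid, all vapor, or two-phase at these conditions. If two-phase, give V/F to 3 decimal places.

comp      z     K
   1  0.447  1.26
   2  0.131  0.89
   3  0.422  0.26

ΣzᵢKᵢ = 0.790; Σzᵢ/Kᵢ = 2.125.
Since ΣzᵢKᵢ < 1 the mixture is below its bubble point — single liquid phase.

all liquid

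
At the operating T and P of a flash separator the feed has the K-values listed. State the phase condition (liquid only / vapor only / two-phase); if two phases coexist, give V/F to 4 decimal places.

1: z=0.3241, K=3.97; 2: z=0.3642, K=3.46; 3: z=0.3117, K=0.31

ΣzᵢKᵢ = 2.6434; Σzᵢ/Kᵢ = 1.1924.
Both exceed 1, so a two-phase solution exists.
Iterate (Newton) starting at ψ = 0.5:
  ψ = 0.5000: g = 0.46076, g' = -1.2521 → ψ = 0.8680
  ψ = 0.8680: g = 0.01855, g' = -1.3701 → ψ = 0.8815
  ψ = 0.8815: g = -0.00023, g' = -1.4049 → ψ = 0.8814
Converged at ψ = 0.8814.

two-phase, V/F = 0.8814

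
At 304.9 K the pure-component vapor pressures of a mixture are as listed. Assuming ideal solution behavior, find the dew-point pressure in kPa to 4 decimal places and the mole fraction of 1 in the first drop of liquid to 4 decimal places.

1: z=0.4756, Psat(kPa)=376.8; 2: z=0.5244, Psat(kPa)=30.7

Pdew = 54.5148 kPa, x_1 = 0.0688

At the dew point ψ → 1, so Σzᵢ/Kᵢ = 1 with Kᵢ = Pᵢˢᵃᵗ/P ⇒ 1/P = Σzᵢ/Pᵢˢᵃᵗ.
1/P = 0.4756/376.8 + 0.5244/30.7 = 0.0183436 ⇒ P = 54.5148 kPa
xᵢ = zᵢP/Pᵢˢᵃᵗ ⇒ x_1 = 0.4756·54.5148/376.8 = 0.0688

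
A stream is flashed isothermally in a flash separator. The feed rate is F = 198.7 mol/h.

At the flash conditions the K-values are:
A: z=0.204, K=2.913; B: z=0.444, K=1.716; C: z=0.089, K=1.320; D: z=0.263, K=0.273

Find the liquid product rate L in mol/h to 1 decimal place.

Material balance + equilibrium reduce to Σ zᵢ(Kᵢ−1)/(1+ψ(Kᵢ−1)) = 0.
Check two-phase: ΣzᵢKᵢ = 1.545 > 1 and Σzᵢ/Kᵢ = 1.360 > 1, so g(0) = 0.545 > 0 and g(1) = -0.360 < 0.
Newton iteration, ψ⁰ = 0.63:
  ψ = 0.630: g = 0.0670, g' = -0.741 → ψ = 0.720
  ψ = 0.720: g = -0.0045, g' = -0.850 → ψ = 0.715
Converged at ψ = 0.715.
Then V = ψ·F = 0.7151·198.7 = 142.1 mol/h and L = F − V = 56.6 mol/h.

L = 56.6 mol/h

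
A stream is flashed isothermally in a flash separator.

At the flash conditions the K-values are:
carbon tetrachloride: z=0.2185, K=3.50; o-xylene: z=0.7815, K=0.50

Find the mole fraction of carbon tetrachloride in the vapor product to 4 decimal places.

Material balance + equilibrium reduce to Σ zᵢ(Kᵢ−1)/(1+V/F(Kᵢ−1)) = 0.
g(0) = ΣzᵢKᵢ − 1 = 0.1555 and g(1) = 1 − Σzᵢ/Kᵢ = -0.6254, so a root lies in (0, 1).
Newton–Raphson from V/F = 0.5:
  V/F = 0.5000: g = -0.27822, g' = -0.6171 → V/F = 0.0491
  V/F = 0.0491: g = 0.08590, g' = -1.2885 → V/F = 0.1158
  V/F = 0.1158: g = 0.00885, g' = -1.0414 → V/F = 0.1243
  V/F = 0.1243: g = 0.00010, g' = -1.0170 → V/F = 0.1244
Converged at V/F = 0.1244.
Compositions from xᵢ = zᵢ/(1+V/F(Kᵢ−1)), yᵢ = Kᵢxᵢ:
  carbon tetrachloride: x = 0.1667, y = 0.5833
  o-xylene: x = 0.8333, y = 0.4167

y_carbon tetrachloride = 0.5833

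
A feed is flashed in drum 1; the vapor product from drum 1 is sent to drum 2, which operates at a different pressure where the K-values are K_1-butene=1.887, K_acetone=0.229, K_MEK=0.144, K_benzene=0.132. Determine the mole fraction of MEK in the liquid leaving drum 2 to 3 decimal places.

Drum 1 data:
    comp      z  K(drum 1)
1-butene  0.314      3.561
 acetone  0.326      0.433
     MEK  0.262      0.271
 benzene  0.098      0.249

Drum 1:
Material balance + equilibrium reduce to Σ zᵢ(Kᵢ−1)/(1+ψ₁(Kᵢ−1)) = 0.
Feasibility: ΣzᵢKᵢ = 1.355, Σzᵢ/Kᵢ = 2.201 — both > 1, two phases present.
Newton–Raphson from ψ₁ = 0.5:
  ψ₁ = 0.500: g = -0.3238, g' = -1.087 → ψ₁ = 0.202
  ψ₁ = 0.202: g = 0.0104, g' = -1.296 → ψ₁ = 0.210
Converged at ψ₁ = 0.210.
Drum-1 compositions:
  1-butene: x = 0.204, y = 0.727
  acetone: x = 0.370, y = 0.160
  MEK: x = 0.309, y = 0.084
  benzene: x = 0.116, y = 0.029
Drum-2 feed = drum-1 vapor: z₂ = (0.7269, 0.1603, 0.0838, 0.0290).
Drum 2:
Rachford–Rice: g(ψ₂) = Σ zᵢ(Kᵢ−1)/(1+ψ₂(Kᵢ−1)) = 0.
g(0) = ΣzᵢKᵢ − 1 = 0.424 and g(1) = 1 − Σzᵢ/Kᵢ = -0.887, so a root lies in (0, 1).
Iterate (Newton) starting at ψ₂ = 0.32:
  ψ₂ = 0.320: g = 0.2045, g' = -0.673 → ψ₂ = 0.624
  ψ₂ = 0.624: g = -0.0318, g' = -0.977 → ψ₂ = 0.591
  ψ₂ = 0.591: g = -0.0011, g' = -0.912 → ψ₂ = 0.590
Converged at ψ₂ = 0.590.
  1-butene: x = 0.477, y = 0.900
  acetone: x = 0.294, y = 0.067
  MEK: x = 0.169, y = 0.024
  benzene: x = 0.059, y = 0.008

x_MEK (drum 2) = 0.169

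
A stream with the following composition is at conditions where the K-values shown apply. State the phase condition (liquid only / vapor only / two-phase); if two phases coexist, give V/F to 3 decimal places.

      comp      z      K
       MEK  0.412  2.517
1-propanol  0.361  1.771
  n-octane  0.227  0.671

ΣzᵢKᵢ = 1.829; Σzᵢ/Kᵢ = 0.706.
Since Σzᵢ/Kᵢ < 1 the mixture is above its dew point — single vapor phase.

vapor only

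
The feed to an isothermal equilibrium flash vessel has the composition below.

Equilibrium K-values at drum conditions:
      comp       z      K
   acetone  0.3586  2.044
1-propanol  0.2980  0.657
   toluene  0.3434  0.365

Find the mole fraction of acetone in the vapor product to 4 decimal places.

Newton–Raphson from ψ = 0.5:
  ψ = 0.5000: g = -0.19689, g' = -0.5171 → ψ = 0.1192
  ψ = 0.1192: g = -0.00955, g' = -0.5093 → ψ = 0.1005
  ψ = 0.1005: g = 0.00006, g' = -0.5158 → ψ = 0.1006
Converged at ψ = 0.1006.
Compositions from xᵢ = zᵢ/(1+ψ(Kᵢ−1)), yᵢ = Kᵢxᵢ:
  acetone: x = 0.3245, y = 0.6633
  1-propanol: x = 0.3086, y = 0.2028
  toluene: x = 0.3668, y = 0.1339

y_acetone = 0.6633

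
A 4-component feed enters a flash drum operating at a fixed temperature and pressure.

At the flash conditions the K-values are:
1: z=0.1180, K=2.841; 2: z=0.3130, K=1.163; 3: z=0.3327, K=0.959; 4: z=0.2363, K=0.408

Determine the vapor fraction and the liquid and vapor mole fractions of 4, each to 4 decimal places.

ψ = 0.3159, x_4 = 0.2906, y_4 = 0.1186

Material balance + equilibrium reduce to Σ zᵢ(Kᵢ−1)/(1+ψ(Kᵢ−1)) = 0.
Check two-phase: ΣzᵢKᵢ = 1.1147 > 1 and Σzᵢ/Kᵢ = 1.2368 > 1, so g(0) = 0.1147 > 0 and g(1) = -0.2368 < 0.
Newton iteration, ψ⁰ = 0.5:
  ψ = 0.5000: g = -0.05234, g' = -0.2832 → ψ = 0.3152
  ψ = 0.3152: g = 0.00020, g' = -0.2934 → ψ = 0.3159
Converged at ψ = 0.3159.
Compositions from xᵢ = zᵢ/(1+ψ(Kᵢ−1)), yᵢ = Kᵢxᵢ:
  1: x = 0.0746, y = 0.2120
  2: x = 0.2977, y = 0.3462
  3: x = 0.3371, y = 0.3232
  4: x = 0.2906, y = 0.1186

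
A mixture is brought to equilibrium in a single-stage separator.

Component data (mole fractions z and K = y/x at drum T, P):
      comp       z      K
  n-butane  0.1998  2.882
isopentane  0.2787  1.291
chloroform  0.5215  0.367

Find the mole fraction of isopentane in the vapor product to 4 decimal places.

Let ψ = V/F and solve Σ zᵢ(Kᵢ−1)/(1+ψ(Kᵢ−1)) = 0.
g(0) = ΣzᵢKᵢ − 1 = 0.1270 and g(1) = 1 − Σzᵢ/Kᵢ = -0.7062, so a root lies in (0, 1).
Iterate (Newton) starting at ψ = 0.44:
  ψ = 0.4400: g = -0.17996, g' = -0.6317 → ψ = 0.1551
  ψ = 0.1551: g = 0.00258, g' = -0.7025 → ψ = 0.1588
Converged at ψ = 0.1588.
Compositions from xᵢ = zᵢ/(1+ψ(Kᵢ−1)), yᵢ = Kᵢxᵢ:
  n-butane: x = 0.1538, y = 0.4433
  isopentane: x = 0.2664, y = 0.3439
  chloroform: x = 0.5798, y = 0.2128

y_isopentane = 0.3439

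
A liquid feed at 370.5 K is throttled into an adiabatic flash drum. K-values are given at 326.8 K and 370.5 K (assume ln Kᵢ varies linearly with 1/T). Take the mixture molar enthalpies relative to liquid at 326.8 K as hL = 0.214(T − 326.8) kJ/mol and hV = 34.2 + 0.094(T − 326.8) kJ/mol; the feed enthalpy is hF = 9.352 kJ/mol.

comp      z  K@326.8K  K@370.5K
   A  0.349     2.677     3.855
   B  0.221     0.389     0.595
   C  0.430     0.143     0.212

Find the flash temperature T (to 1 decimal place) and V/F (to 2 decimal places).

Adiabatic flash: solve Rachford–Rice at each trial T, then check hF = ψ·hV(T) + (1−ψ)·hL(T).
  T = 326.8 K: K = (2.677, 0.389, 0.143), RR gives ψ = 0.062, H_out = 2.137 kJ/mol
  T = 370.5 K: K = (3.855, 0.595, 0.212), RR gives ψ = 0.293, H_out = 17.845 kJ/mol
  T = 348.6 K: K = (3.248, 0.487, 0.176), RR gives ψ = 0.193, H_out = 10.766 kJ/mol
  T = 337.7 K: K = (2.958, 0.437, 0.159), RR gives ψ = 0.133, H_out = 6.723 kJ/mol
  T = 343.1 K: K = (3.101, 0.462, 0.168), RR gives ψ = 0.164, H_out = 8.782 kJ/mol
  T = 345.9 K: K = (3.175, 0.475, 0.172), RR gives ψ = 0.179, H_out = 9.805 kJ/mol
  T = 344.5 K: K = (3.138, 0.468, 0.170), RR gives ψ = 0.172, H_out = 9.297 kJ/mol
Linear interpolation between T = 344.5 (H_out = 9.297) and T = 345.9 (H_out = 9.805) on hF = 9.352 gives T ≈ 344.7 K, at which ψ = 0.17.

T = 344.7 K, V/F = 0.17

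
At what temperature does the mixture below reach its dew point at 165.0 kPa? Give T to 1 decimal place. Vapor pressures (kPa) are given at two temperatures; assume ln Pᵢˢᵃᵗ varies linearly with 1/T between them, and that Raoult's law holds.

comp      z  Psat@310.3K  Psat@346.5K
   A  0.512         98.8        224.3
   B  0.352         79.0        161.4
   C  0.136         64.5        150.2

Dew-point temperature: Σzᵢ·P/Pᵢˢᵃᵗ(T) = 1. Interpolate ln Pᵢˢᵃᵗ = aᵢ + bᵢ/T.
  T = 310.3 K: ΣzᵢP/Pᵢˢᵃᵗ = 1.9382
  T = 346.5 K: ΣzᵢP/Pᵢˢᵃᵗ = 0.8859
  T = 328.4 K: ΣzᵢP/Pᵢˢᵃᵗ = 1.2819
  T = 337.4 K: ΣzᵢP/Pᵢˢᵃᵗ = 1.0614
  T = 341.9 K: ΣzᵢP/Pᵢˢᵃᵗ = 0.9694
  T = 339.6 K: ΣzᵢP/Pᵢˢᵃᵗ = 1.0151
  T = 340.8 K: ΣzᵢP/Pᵢˢᵃᵗ = 0.9909
Interpolating between 339.6 K and 340.8 K gives T ≈ 340.3 K.

T = 340.3 K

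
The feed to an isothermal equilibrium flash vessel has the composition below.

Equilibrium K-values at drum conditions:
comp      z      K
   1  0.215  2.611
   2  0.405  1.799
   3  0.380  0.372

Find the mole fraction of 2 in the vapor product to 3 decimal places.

y_2 = 0.488

Rachford–Rice: g(β) = Σ zᵢ(Kᵢ−1)/(1+β(Kᵢ−1)) = 0.
Feasibility: ΣzᵢKᵢ = 1.431, Σzᵢ/Kᵢ = 1.329 — both > 1, two phases present.
Newton–Raphson from β = 0.67:
  β = 0.670: g = -0.0347, g' = -0.685 → β = 0.619
  β = 0.619: g = -0.0008, g' = -0.657 → β = 0.618
Converged at β = 0.618.
Compositions from xᵢ = zᵢ/(1+β(Kᵢ−1)), yᵢ = Kᵢxᵢ:
  1: x = 0.108, y = 0.281
  2: x = 0.271, y = 0.488
  3: x = 0.621, y = 0.231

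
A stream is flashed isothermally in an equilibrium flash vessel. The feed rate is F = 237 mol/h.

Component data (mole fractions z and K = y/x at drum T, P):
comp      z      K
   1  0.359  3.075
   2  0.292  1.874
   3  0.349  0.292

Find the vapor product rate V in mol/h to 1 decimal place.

Rachford–Rice: g(ψ) = Σ zᵢ(Kᵢ−1)/(1+ψ(Kᵢ−1)) = 0.
Feasibility: ΣzᵢKᵢ = 1.753, Σzᵢ/Kᵢ = 1.468 — both > 1, two phases present.
Newton iteration, ψ⁰ = 0.5:
  ψ = 0.500: g = 0.1607, g' = -0.900 → ψ = 0.679
  ψ = 0.679: g = -0.0061, g' = -1.003 → ψ = 0.673
Converged at ψ = 0.673.
Then V = ψ·F = 0.6725·237 = 159.4 mol/h and L = F − V = 77.6 mol/h.

V = 159.4 mol/h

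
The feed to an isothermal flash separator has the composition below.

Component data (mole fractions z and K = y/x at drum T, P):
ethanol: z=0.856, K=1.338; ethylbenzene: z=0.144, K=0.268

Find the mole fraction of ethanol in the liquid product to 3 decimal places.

x_ethanol = 0.684

Let ψ = V/F and solve Σ zᵢ(Kᵢ−1)/(1+ψ(Kᵢ−1)) = 0.
Check two-phase: ΣzᵢKᵢ = 1.184 > 1 and Σzᵢ/Kᵢ = 1.177 > 1, so g(0) = 0.184 > 0 and g(1) = -0.177 < 0.
Binary case is linear: z₁(K₁−1)(1+ψ(K₂−1)) + z₂(K₂−1)(1+ψ(K₁−1)) = 0
⇒ ψ = [z₁(K₁−1)+z₂(K₂−1)] / [−(K₁−1)(K₂−1)] = 0.1839/0.2474 = 0.743
Compositions from xᵢ = zᵢ/(1+ψ(Kᵢ−1)), yᵢ = Kᵢxᵢ:
  ethanol: x = 0.684, y = 0.915
  ethylbenzene: x = 0.316, y = 0.085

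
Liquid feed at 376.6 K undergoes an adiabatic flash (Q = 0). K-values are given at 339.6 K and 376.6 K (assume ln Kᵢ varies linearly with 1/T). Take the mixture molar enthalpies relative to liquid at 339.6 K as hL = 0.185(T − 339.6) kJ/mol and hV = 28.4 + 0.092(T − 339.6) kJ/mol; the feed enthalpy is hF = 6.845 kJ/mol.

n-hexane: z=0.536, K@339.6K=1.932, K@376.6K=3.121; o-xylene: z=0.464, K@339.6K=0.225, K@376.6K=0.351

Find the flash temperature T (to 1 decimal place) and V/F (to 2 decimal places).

Adiabatic flash: solve Rachford–Rice at each trial T, then check hF = ψ·hV(T) + (1−ψ)·hL(T).
  T = 339.6 K: K = (1.932, 0.225), RR gives ψ = 0.194, H_out = 5.503 kJ/mol
  T = 376.6 K: K = (3.121, 0.351), RR gives ψ = 0.607, H_out = 21.998 kJ/mol
  T = 358.1 K: K = (2.486, 0.284), RR gives ψ = 0.437, H_out = 15.073 kJ/mol
  T = 348.9 K: K = (2.200, 0.254), RR gives ψ = 0.332, H_out = 10.858 kJ/mol
  T = 344.2 K: K = (2.062, 0.239), RR gives ψ = 0.268, H_out = 8.335 kJ/mol
  T = 341.9 K: K = (1.996, 0.232), RR gives ψ = 0.232, H_out = 6.972 kJ/mol
Linear interpolation between T = 339.6 (H_out = 5.503) and T = 341.9 (H_out = 6.972) on hF = 6.845 gives T ≈ 341.7 K, at which ψ = 0.23.

T = 341.7 K, V/F = 0.23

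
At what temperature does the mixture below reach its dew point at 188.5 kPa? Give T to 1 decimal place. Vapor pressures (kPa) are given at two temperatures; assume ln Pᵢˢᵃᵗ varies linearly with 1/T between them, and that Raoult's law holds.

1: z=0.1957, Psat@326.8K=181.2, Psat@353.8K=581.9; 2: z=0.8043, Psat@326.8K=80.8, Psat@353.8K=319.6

Dew-point temperature: Σzᵢ·P/Pᵢˢᵃᵗ(T) = 1. Interpolate ln Pᵢˢᵃᵗ = aᵢ + bᵢ/T.
  T = 326.8 K: ΣzᵢP/Pᵢˢᵃᵗ = 2.0800
  T = 353.8 K: ΣzᵢP/Pᵢˢᵃᵗ = 0.5378
  T = 340.3 K: ΣzᵢP/Pᵢˢᵃᵗ = 1.0291
  T = 347.1 K: ΣzᵢP/Pᵢˢᵃᵗ = 0.7374
  T = 343.7 K: ΣzᵢP/Pᵢˢᵃᵗ = 0.8696
  T = 342.0 K: ΣzᵢP/Pᵢˢᵃᵗ = 0.9456
Interpolating between 340.3 K and 342.0 K gives T ≈ 340.9 K.

T = 340.9 K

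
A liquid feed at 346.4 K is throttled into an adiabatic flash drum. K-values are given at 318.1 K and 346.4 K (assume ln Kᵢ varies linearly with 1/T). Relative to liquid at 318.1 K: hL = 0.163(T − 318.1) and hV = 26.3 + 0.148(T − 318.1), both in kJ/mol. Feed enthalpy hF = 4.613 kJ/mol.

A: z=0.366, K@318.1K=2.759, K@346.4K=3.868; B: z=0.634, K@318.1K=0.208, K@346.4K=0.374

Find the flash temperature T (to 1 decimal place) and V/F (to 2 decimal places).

T = 322.8 K, V/F = 0.15

Adiabatic flash: solve Rachford–Rice at each trial T, then check hF = ψ·hV(T) + (1−ψ)·hL(T).
  T = 318.1 K: K = (2.759, 0.208), RR gives ψ = 0.102, H_out = 2.674 kJ/mol
  T = 346.4 K: K = (3.868, 0.374), RR gives ψ = 0.364, H_out = 14.021 kJ/mol
  T = 332.2 K: K = (3.288, 0.282), RR gives ψ = 0.233, H_out = 8.371 kJ/mol
  T = 325.1 K: K = (3.016, 0.243), RR gives ψ = 0.169, H_out = 5.564 kJ/mol
  T = 321.6 K: K = (2.886, 0.225), RR gives ψ = 0.136, H_out = 4.141 kJ/mol
  T = 323.4 K: K = (2.952, 0.234), RR gives ψ = 0.153, H_out = 4.878 kJ/mol
Linear interpolation between T = 321.6 (H_out = 4.141) and T = 323.4 (H_out = 4.878) on hF = 4.613 gives T ≈ 322.8 K, at which ψ = 0.15.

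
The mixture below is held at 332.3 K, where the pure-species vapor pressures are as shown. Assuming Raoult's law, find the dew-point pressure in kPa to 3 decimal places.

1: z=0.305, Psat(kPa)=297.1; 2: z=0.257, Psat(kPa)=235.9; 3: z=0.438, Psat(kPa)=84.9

At the dew point ψ → 1, so Σzᵢ/Kᵢ = 1 with Kᵢ = Pᵢˢᵃᵗ/P ⇒ 1/P = Σzᵢ/Pᵢˢᵃᵗ.
1/P = 0.305/297.1 + 0.257/235.9 + 0.438/84.9 = 0.007275 ⇒ P = 137.456 kPa

Pdew = 137.456 kPa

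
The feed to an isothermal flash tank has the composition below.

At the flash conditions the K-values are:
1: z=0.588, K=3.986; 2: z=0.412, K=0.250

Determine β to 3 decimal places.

Material balance + equilibrium reduce to Σ zᵢ(Kᵢ−1)/(1+β(Kᵢ−1)) = 0.
Check two-phase: ΣzᵢKᵢ = 2.447 > 1 and Σzᵢ/Kᵢ = 1.796 > 1, so g(0) = 1.447 > 0 and g(1) = -0.796 < 0.
Binary case is linear: z₁(K₁−1)(1+β(K₂−1)) + z₂(K₂−1)(1+β(K₁−1)) = 0
⇒ β = [z₁(K₁−1)+z₂(K₂−1)] / [−(K₁−1)(K₂−1)] = 1.4468/2.2395 = 0.646

β = 0.646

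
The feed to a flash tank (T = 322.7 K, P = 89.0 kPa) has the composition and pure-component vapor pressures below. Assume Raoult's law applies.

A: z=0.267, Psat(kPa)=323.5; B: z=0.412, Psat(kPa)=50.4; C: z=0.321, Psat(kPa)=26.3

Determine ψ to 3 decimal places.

Raoult's law: Kᵢ = Pᵢˢᵃᵗ/P = Pᵢˢᵃᵗ/89.0.
  K_A = 323.5/89.0 = 3.63483, K_B = 50.4/89.0 = 0.56629, K_C = 26.3/89.0 = 0.29551
Let ψ = V/F and solve Σ zᵢ(Kᵢ−1)/(1+ψ(Kᵢ−1)) = 0.
g(0) = ΣzᵢKᵢ − 1 = 0.299 and g(1) = 1 − Σzᵢ/Kᵢ = -0.887, so a root lies in (0, 1).
Iterate (Newton) starting at ψ = 0.5:
  ψ = 0.500: g = -0.2737, g' = -0.851 → ψ = 0.178
  ψ = 0.178: g = 0.0262, g' = -1.157 → ψ = 0.201
  ψ = 0.201: g = 0.0006, g' = -1.101 → ψ = 0.202
Converged at ψ = 0.202.

ψ = 0.202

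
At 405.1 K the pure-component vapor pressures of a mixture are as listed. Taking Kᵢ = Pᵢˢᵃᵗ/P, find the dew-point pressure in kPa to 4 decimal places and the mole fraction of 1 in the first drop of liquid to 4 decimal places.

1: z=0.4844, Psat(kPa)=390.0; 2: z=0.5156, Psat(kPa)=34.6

Pdew = 61.9433 kPa, x_1 = 0.0769

At the dew point ψ → 1, so Σzᵢ/Kᵢ = 1 with Kᵢ = Pᵢˢᵃᵗ/P ⇒ 1/P = Σzᵢ/Pᵢˢᵃᵗ.
1/P = 0.4844/390.0 + 0.5156/34.6 = 0.0161438 ⇒ P = 61.9433 kPa
xᵢ = zᵢP/Pᵢˢᵃᵗ ⇒ x_1 = 0.4844·61.9433/390.0 = 0.0769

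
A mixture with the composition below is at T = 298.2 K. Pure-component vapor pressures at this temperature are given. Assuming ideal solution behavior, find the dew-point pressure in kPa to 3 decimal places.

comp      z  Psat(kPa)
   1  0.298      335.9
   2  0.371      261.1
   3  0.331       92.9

Pdew = 170.327 kPa

At the dew point ψ → 1, so Σzᵢ/Kᵢ = 1 with Kᵢ = Pᵢˢᵃᵗ/P ⇒ 1/P = Σzᵢ/Pᵢˢᵃᵗ.
1/P = 0.298/335.9 + 0.371/261.1 + 0.331/92.9 = 0.005871 ⇒ P = 170.327 kPa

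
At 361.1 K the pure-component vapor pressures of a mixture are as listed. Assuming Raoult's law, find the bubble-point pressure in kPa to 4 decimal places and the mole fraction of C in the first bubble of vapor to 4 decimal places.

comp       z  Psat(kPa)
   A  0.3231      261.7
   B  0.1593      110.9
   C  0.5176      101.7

Pbub = 154.8616 kPa, y_C = 0.3399

At the bubble point ψ → 0, so ΣzᵢKᵢ = 1 with Kᵢ = Pᵢˢᵃᵗ/P ⇒ P = ΣzᵢPᵢˢᵃᵗ.
P = 0.3231·261.7 + 0.1593·110.9 + 0.5176·101.7 = 154.8616 kPa
yᵢ = zᵢPᵢˢᵃᵗ/P ⇒ y_C = 0.5176·101.7/154.8616 = 0.3399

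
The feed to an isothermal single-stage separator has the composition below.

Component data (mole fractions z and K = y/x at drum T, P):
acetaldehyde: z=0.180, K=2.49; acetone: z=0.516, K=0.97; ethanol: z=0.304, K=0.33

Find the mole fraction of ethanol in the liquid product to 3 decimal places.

Material balance + equilibrium reduce to Σ zᵢ(Kᵢ−1)/(1+ψ(Kᵢ−1)) = 0.
Check two-phase: ΣzᵢKᵢ = 1.049 > 1 and Σzᵢ/Kᵢ = 1.525 > 1, so g(0) = 0.049 > 0 and g(1) = -0.525 < 0.
Newton–Raphson from ψ = 0.3:
  ψ = 0.300: g = -0.0852, g' = -0.405 → ψ = 0.090
  ψ = 0.090: g = 0.0044, g' = -0.466 → ψ = 0.099
Converged at ψ = 0.099.
Compositions from xᵢ = zᵢ/(1+ψ(Kᵢ−1)), yᵢ = Kᵢxᵢ:
  acetaldehyde: x = 0.157, y = 0.391
  acetone: x = 0.518, y = 0.502
  ethanol: x = 0.326, y = 0.107

x_ethanol = 0.326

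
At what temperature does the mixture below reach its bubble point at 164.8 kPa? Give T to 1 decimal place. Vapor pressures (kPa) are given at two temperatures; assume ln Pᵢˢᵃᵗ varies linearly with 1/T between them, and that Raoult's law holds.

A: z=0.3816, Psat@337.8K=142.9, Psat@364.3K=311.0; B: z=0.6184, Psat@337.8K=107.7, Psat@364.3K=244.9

T = 347.5 K

Bubble-point temperature: ΣzᵢPᵢˢᵃᵗ(T) = P. Interpolate ln Pᵢˢᵃᵗ = aᵢ + bᵢ/T.
  T = 337.8 K: ΣzᵢPᵢˢᵃᵗ = 121.13 kPa
  T = 364.3 K: ΣzᵢPᵢˢᵃᵗ = 270.12 kPa
  T = 351.1 K: ΣzᵢPᵢˢᵃᵗ = 183.91 kPa
  T = 344.5 K: ΣzᵢPᵢˢᵃᵗ = 150.09 kPa
  T = 347.8 K: ΣzᵢPᵢˢᵃᵗ = 166.31 kPa
  T = 346.1 K: ΣzᵢPᵢˢᵃᵗ = 157.78 kPa
Interpolating between 346.1 K and 347.8 K gives T ≈ 347.5 K.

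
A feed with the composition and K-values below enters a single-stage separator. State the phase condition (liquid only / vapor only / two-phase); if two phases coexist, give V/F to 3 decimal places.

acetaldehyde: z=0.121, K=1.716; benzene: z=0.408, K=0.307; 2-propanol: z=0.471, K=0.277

ΣzᵢKᵢ = 0.463; Σzᵢ/Kᵢ = 3.100.
Since ΣzᵢKᵢ < 1 the mixture is below its bubble point — single liquid phase.

liquid only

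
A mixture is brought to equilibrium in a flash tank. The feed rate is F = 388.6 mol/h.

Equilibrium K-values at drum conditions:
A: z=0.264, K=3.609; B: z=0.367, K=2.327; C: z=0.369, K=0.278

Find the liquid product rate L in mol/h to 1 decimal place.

L = 130.8 mol/h

Material balance + equilibrium reduce to Σ zᵢ(Kᵢ−1)/(1+ψ(Kᵢ−1)) = 0.
g(0) = ΣzᵢKᵢ − 1 = 0.909 and g(1) = 1 − Σzᵢ/Kᵢ = -0.558, so a root lies in (0, 1).
Newton–Raphson from ψ = 0.5:
  ψ = 0.500: g = 0.1747, g' = -1.043 → ψ = 0.668
  ψ = 0.668: g = -0.0048, g' = -1.138 → ψ = 0.663
Converged at ψ = 0.663.
Then V = ψ·F = 0.6633·388.6 = 257.8 mol/h and L = F − V = 130.8 mol/h.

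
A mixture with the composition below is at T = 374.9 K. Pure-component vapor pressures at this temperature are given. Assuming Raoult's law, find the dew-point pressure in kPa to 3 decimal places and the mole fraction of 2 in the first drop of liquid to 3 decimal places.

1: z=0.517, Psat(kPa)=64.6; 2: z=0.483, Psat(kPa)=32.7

At the dew point ψ → 1, so Σzᵢ/Kᵢ = 1 with Kᵢ = Pᵢˢᵃᵗ/P ⇒ 1/P = Σzᵢ/Pᵢˢᵃᵗ.
1/P = 0.517/64.6 + 0.483/32.7 = 0.022774 ⇒ P = 43.910 kPa
xᵢ = zᵢP/Pᵢˢᵃᵗ ⇒ x_2 = 0.483·43.910/32.7 = 0.649

Pdew = 43.910 kPa, x_2 = 0.649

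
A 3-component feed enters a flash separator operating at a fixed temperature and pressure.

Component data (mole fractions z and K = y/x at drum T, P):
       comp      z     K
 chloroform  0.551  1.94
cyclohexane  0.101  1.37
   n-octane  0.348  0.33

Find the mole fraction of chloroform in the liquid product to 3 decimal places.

Material balance + equilibrium reduce to Σ zᵢ(Kᵢ−1)/(1+V/F(Kᵢ−1)) = 0.
Feasibility: ΣzᵢKᵢ = 1.322, Σzᵢ/Kᵢ = 1.412 — both > 1, two phases present.
Iterate (Newton) starting at V/F = 0.5:
  V/F = 0.500: g = 0.0333, g' = -0.588 → V/F = 0.557
  V/F = 0.557: g = -0.0008, g' = -0.617 → V/F = 0.555
Converged at V/F = 0.555.
Compositions from xᵢ = zᵢ/(1+V/F(Kᵢ−1)), yᵢ = Kᵢxᵢ:
  chloroform: x = 0.362, y = 0.702
  cyclohexane: x = 0.084, y = 0.115
  n-octane: x = 0.554, y = 0.183

x_chloroform = 0.362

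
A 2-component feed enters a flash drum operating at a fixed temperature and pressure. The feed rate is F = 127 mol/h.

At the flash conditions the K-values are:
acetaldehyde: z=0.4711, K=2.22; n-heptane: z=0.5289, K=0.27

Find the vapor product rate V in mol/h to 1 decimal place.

V = 26.9 mol/h

Binary case is linear: z₁(K₁−1)(1+ψ(K₂−1)) + z₂(K₂−1)(1+ψ(K₁−1)) = 0
⇒ ψ = [z₁(K₁−1)+z₂(K₂−1)] / [−(K₁−1)(K₂−1)] = 0.18865/0.89060 = 0.2118
Then V = ψ·F = 0.2118·127 = 26.9 mol/h and L = F − V = 100.1 mol/h.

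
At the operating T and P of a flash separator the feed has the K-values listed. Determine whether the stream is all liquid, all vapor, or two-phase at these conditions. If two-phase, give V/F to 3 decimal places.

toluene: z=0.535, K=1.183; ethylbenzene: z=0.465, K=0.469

ΣzᵢKᵢ = 0.851; Σzᵢ/Kᵢ = 1.444.
Since ΣzᵢKᵢ < 1 the mixture is below its bubble point — single liquid phase.

all liquid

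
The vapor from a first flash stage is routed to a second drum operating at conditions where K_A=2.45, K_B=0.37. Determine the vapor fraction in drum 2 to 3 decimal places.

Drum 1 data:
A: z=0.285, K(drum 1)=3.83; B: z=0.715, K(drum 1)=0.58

V/F (drum 2) = 0.437

Drum 1:
Binary case is linear: z₁(K₁−1)(1+ψ₁(K₂−1)) + z₂(K₂−1)(1+ψ₁(K₁−1)) = 0
⇒ ψ₁ = [z₁(K₁−1)+z₂(K₂−1)] / [−(K₁−1)(K₂−1)] = 0.5062/1.1886 = 0.426
Drum-1 compositions:
  A: x = 0.129, y = 0.495
  B: x = 0.871, y = 0.505
Drum-2 feed = drum-1 vapor: z₂ = (0.4950, 0.5050).
Drum 2:
Let ψ₂ = V/F and solve Σ zᵢ(Kᵢ−1)/(1+ψ₂(Kᵢ−1)) = 0.
g(0) = ΣzᵢKᵢ − 1 = 0.400 and g(1) = 1 − Σzᵢ/Kᵢ = -0.567, so a root lies in (0, 1).
Binary case is linear: z₁(K₁−1)(1+ψ₂(K₂−1)) + z₂(K₂−1)(1+ψ₂(K₁−1)) = 0
⇒ ψ₂ = [z₁(K₁−1)+z₂(K₂−1)] / [−(K₁−1)(K₂−1)] = 0.3995/0.9135 = 0.437
  A: x = 0.303, y = 0.742
  B: x = 0.697, y = 0.258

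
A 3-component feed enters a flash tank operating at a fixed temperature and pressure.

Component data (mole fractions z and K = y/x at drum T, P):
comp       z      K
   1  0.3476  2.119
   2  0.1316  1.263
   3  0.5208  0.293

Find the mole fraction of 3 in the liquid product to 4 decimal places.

Material balance + equilibrium reduce to Σ zᵢ(Kᵢ−1)/(1+ψ(Kᵢ−1)) = 0.
g(0) = ΣzᵢKᵢ − 1 = 0.0554 and g(1) = 1 − Σzᵢ/Kᵢ = -1.0457, so a root lies in (0, 1).
Newton iteration, ψ⁰ = 0.45:
  ψ = 0.4500: g = -0.25036, g' = -0.7597 → ψ = 0.1205
  ψ = 0.1205: g = -0.02617, g' = -0.6576 → ψ = 0.0807
  ψ = 0.0807: g = 0.00018, g' = -0.6677 → ψ = 0.0809
Converged at ψ = 0.0809.
Compositions from xᵢ = zᵢ/(1+ψ(Kᵢ−1)), yᵢ = Kᵢxᵢ:
  1: x = 0.3187, y = 0.6754
  2: x = 0.1289, y = 0.1627
  3: x = 0.5524, y = 0.1619

x_3 = 0.5524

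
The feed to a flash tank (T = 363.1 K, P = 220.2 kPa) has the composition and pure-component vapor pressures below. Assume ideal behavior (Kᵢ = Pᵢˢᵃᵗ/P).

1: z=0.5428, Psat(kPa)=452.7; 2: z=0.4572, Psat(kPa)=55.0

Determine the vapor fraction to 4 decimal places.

ψ = 0.2905

Raoult's law: Kᵢ = Pᵢˢᵃᵗ/P = Pᵢˢᵃᵗ/220.2.
  K_1 = 452.7/220.2 = 2.055858, K_2 = 55.0/220.2 = 0.249773
Rachford–Rice: g(ψ) = Σ zᵢ(Kᵢ−1)/(1+ψ(Kᵢ−1)) = 0.
g(0) = ΣzᵢKᵢ − 1 = 0.2301 and g(1) = 1 − Σzᵢ/Kᵢ = -1.0945, so a root lies in (0, 1).
Newton iteration, ψ⁰ = 0.5:
  ψ = 0.5000: g = -0.17381, g' = -0.9182 → ψ = 0.3107
  ψ = 0.3107: g = -0.01572, g' = -0.7806 → ψ = 0.2906
  ψ = 0.2906: g = -0.00006, g' = -0.7751 → ψ = 0.2905
Converged at ψ = 0.2905.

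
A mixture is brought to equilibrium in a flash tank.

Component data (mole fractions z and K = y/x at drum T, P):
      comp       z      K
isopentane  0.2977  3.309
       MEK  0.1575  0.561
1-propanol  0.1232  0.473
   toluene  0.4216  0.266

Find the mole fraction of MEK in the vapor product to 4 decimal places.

y_MEK = 0.0953

Material balance + equilibrium reduce to Σ zᵢ(Kᵢ−1)/(1+β(Kᵢ−1)) = 0.
g(0) = ΣzᵢKᵢ − 1 = 0.2439 and g(1) = 1 − Σzᵢ/Kᵢ = -1.2161, so a root lies in (0, 1).
Newton iteration, β⁰ = 0.5:
  β = 0.5000: g = -0.34656, g' = -1.0217 → β = 0.1608
  β = 0.1608: g = 0.00508, g' = -1.2120 → β = 0.1650
Converged at β = 0.1650.
Compositions from xᵢ = zᵢ/(1+β(Kᵢ−1)), yᵢ = Kᵢxᵢ:
  isopentane: x = 0.2156, y = 0.7133
  MEK: x = 0.1698, y = 0.0953
  1-propanol: x = 0.1349, y = 0.0638
  toluene: x = 0.4797, y = 0.1276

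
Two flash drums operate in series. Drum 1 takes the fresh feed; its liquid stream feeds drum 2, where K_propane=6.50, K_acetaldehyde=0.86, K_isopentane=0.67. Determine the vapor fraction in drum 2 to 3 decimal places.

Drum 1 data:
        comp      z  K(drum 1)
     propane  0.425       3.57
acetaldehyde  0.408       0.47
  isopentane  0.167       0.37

Drum 1:
Material balance + equilibrium reduce to Σ zᵢ(Kᵢ−1)/(1+ψ₁(Kᵢ−1)) = 0.
Check two-phase: ΣzᵢKᵢ = 1.771 > 1 and Σzᵢ/Kᵢ = 1.438 > 1, so g(0) = 0.771 > 0 and g(1) = -0.438 < 0.
Newton iteration, ψ₁⁰ = 0.35:
  ψ₁ = 0.350: g = 0.1746, g' = -1.060 → ψ₁ = 0.515
  ψ₁ = 0.515: g = 0.0172, g' = -0.882 → ψ₁ = 0.534
Converged at ψ₁ = 0.534.
Drum-1 compositions:
  propane: x = 0.179, y = 0.639
  acetaldehyde: x = 0.569, y = 0.268
  isopentane: x = 0.252, y = 0.093
Drum-2 feed = drum-1 liquid: z₂ = (0.1791, 0.5692, 0.2517).
Drum 2:
Material balance + equilibrium reduce to Σ zᵢ(Kᵢ−1)/(1+ψ₂(Kᵢ−1)) = 0.
Feasibility: ΣzᵢKᵢ = 1.822, Σzᵢ/Kᵢ = 1.065 — both > 1, two phases present.
Newton–Raphson from ψ₂ = 0.5:
  ψ₂ = 0.500: g = 0.0775, g' = -0.437 → ψ₂ = 0.677
  ψ₂ = 0.677: g = 0.0135, g' = -0.302 → ψ₂ = 0.722
  ψ₂ = 0.722: g = 0.0005, g' = -0.280 → ψ₂ = 0.724
Converged at ψ₂ = 0.724.
  propane: x = 0.036, y = 0.234
  acetaldehyde: x = 0.633, y = 0.545
  isopentane: x = 0.331, y = 0.222

V/F (drum 2) = 0.724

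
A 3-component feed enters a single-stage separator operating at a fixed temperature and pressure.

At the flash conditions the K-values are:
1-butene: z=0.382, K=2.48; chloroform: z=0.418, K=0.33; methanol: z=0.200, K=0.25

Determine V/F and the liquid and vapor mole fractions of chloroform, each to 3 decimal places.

V/F = 0.131, x_chloroform = 0.458, y_chloroform = 0.151

Material balance + equilibrium reduce to Σ zᵢ(Kᵢ−1)/(1+V/F(Kᵢ−1)) = 0.
g(0) = ΣzᵢKᵢ − 1 = 0.135 and g(1) = 1 − Σzᵢ/Kᵢ = -1.221, so a root lies in (0, 1).
Newton–Raphson from V/F = 0.5:
  V/F = 0.500: g = -0.3362, g' = -0.989 → V/F = 0.160
  V/F = 0.160: g = -0.0270, g' = -0.928 → V/F = 0.131
Converged at V/F = 0.131.
Compositions from xᵢ = zᵢ/(1+V/F(Kᵢ−1)), yᵢ = Kᵢxᵢ:
  1-butene: x = 0.320, y = 0.793
  chloroform: x = 0.458, y = 0.151
  methanol: x = 0.222, y = 0.055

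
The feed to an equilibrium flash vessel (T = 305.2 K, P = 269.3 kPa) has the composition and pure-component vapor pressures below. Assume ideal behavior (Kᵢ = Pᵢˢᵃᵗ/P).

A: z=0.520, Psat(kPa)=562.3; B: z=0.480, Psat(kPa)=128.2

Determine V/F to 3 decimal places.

Raoult's law: Kᵢ = Pᵢˢᵃᵗ/P = Pᵢˢᵃᵗ/269.3.
  K_A = 562.3/269.3 = 2.08801, K_B = 128.2/269.3 = 0.47605
Material balance + equilibrium reduce to Σ zᵢ(Kᵢ−1)/(1+V/F(Kᵢ−1)) = 0.
Feasibility: ΣzᵢKᵢ = 1.314, Σzᵢ/Kᵢ = 1.257 — both > 1, two phases present.
Newton–Raphson from V/F = 0.54:
  V/F = 0.540: g = 0.0057, g' = -0.501 → V/F = 0.551
Converged at V/F = 0.551.

V/F = 0.551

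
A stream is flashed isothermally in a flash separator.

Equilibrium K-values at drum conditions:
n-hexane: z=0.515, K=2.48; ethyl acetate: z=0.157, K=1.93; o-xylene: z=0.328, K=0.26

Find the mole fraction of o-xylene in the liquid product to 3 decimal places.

x_o-xylene = 0.643

Rachford–Rice: g(β) = Σ zᵢ(Kᵢ−1)/(1+β(Kᵢ−1)) = 0.
Feasibility: ΣzᵢKᵢ = 1.665, Σzᵢ/Kᵢ = 1.551 — both > 1, two phases present.
Newton–Raphson from β = 0.58:
  β = 0.580: g = 0.0798, g' = -0.935 → β = 0.665
  β = 0.665: g = -0.0038, g' = -1.035 → β = 0.662
Converged at β = 0.662.
Compositions from xᵢ = zᵢ/(1+β(Kᵢ−1)), yᵢ = Kᵢxᵢ:
  n-hexane: x = 0.260, y = 0.645
  ethyl acetate: x = 0.097, y = 0.188
  o-xylene: x = 0.643, y = 0.167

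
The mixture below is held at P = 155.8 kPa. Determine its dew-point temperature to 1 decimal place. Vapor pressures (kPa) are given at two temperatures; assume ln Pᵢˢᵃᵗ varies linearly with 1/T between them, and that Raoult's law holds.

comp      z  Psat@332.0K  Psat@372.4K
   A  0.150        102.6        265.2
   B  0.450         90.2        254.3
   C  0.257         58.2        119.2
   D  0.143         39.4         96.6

Dew-point temperature: Σzᵢ·P/Pᵢˢᵃᵗ(T) = 1. Interpolate ln Pᵢˢᵃᵗ = aᵢ + bᵢ/T.
  T = 332.0 K: ΣzᵢP/Pᵢˢᵃᵗ = 2.2585
  T = 372.4 K: ΣzᵢP/Pᵢˢᵃᵗ = 0.9304
  T = 352.2 K: ΣzᵢP/Pᵢˢᵃᵗ = 1.4101
  T = 362.3 K: ΣzᵢP/Pᵢˢᵃᵗ = 1.1382
  T = 367.4 K: ΣzᵢP/Pᵢˢᵃᵗ = 1.0265
  T = 369.9 K: ΣzᵢP/Pᵢˢᵃᵗ = 0.9769
Interpolating between 367.4 K and 369.9 K gives T ≈ 368.7 K.

T = 368.7 K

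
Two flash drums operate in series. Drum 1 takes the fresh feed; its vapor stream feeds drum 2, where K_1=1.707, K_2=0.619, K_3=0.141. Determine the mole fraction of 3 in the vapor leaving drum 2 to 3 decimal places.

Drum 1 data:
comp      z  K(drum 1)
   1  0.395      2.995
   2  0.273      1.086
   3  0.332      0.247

y_3 (drum 2) = 0.030

Drum 1:
Let ψ₁ = V/F and solve Σ zᵢ(Kᵢ−1)/(1+ψ₁(Kᵢ−1)) = 0.
Feasibility: ΣzᵢKᵢ = 1.562, Σzᵢ/Kᵢ = 1.727 — both > 1, two phases present.
Iterate (Newton) starting at ψ₁ = 0.55:
  ψ₁ = 0.550: g = -0.0286, g' = -0.908 → ψ₁ = 0.519
  ψ₁ = 0.519: g = -0.0003, g' = -0.888 → ψ₁ = 0.518
Converged at ψ₁ = 0.518.
Drum-1 compositions:
  1: x = 0.194, y = 0.582
  2: x = 0.261, y = 0.284
  3: x = 0.544, y = 0.134
Drum-2 feed = drum-1 vapor: z₂ = (0.5817, 0.2838, 0.1345).
Drum 2:
Rachford–Rice: g(ψ₂) = Σ zᵢ(Kᵢ−1)/(1+ψ₂(Kᵢ−1)) = 0.
Feasibility: ΣzᵢKᵢ = 1.188, Σzᵢ/Kᵢ = 1.753 — both > 1, two phases present.
Iterate (Newton) starting at ψ₂ = 0.66:
  ψ₂ = 0.660: g = -0.1308, g' = -0.738 → ψ₂ = 0.483
  ψ₂ = 0.483: g = -0.0232, g' = -0.513 → ψ₂ = 0.437
  ψ₂ = 0.437: g = -0.0007, g' = -0.484 → ψ₂ = 0.436
Converged at ψ₂ = 0.436.
  1: x = 0.445, y = 0.759
  2: x = 0.340, y = 0.211
  3: x = 0.215, y = 0.030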